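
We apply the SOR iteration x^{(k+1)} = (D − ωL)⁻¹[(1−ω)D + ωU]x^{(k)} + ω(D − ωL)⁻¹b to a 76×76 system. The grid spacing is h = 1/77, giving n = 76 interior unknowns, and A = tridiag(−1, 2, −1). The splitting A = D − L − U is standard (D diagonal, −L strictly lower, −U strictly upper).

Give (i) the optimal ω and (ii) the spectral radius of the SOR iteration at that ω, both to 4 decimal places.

n=76: λ(B_J) = 1 − λ(A)/2 = cos(kπ/77); k=1 gives ρ_J = 0.9992.
root = sin(π/77) = 0.04079  (since 1−cos² = sin²).
So ω* = 2/1.04079 = 1.9216 (Young).
ρ(B_{ω*}) = ω*−1 = 0.9216

ω* = 1.9216, ρ_SOR = 0.9216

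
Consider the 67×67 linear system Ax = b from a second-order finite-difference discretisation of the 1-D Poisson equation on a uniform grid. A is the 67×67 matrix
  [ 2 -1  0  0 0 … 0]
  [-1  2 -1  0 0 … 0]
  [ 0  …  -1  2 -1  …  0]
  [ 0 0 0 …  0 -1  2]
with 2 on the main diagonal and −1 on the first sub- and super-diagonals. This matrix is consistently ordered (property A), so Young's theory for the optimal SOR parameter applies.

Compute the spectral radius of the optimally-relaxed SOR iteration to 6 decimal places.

B_J for the 67×67 system has eigenvalues cos(kπ/68); ρ_J = cos(π/68) = 0.998933.
√(1 − cos²(π/68)) = sin(π/68) ≈ 0.0461835.
So ω* = 2/1.0461835 = 1.911711 (Young).
ρ_SOR = ω* − 1 ≈ 0.911711.

ρ_SOR = 0.911711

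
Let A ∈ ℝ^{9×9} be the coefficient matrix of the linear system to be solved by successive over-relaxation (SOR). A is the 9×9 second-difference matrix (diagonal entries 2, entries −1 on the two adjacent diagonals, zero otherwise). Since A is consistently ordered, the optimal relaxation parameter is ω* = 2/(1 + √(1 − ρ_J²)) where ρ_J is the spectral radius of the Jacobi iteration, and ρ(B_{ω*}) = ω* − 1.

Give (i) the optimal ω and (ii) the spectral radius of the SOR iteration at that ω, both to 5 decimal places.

ω* = 1.52786, ρ_SOR = 0.52786

ρ_J = max_k |cos(kπ/10)| = cos(π/10) = 0.95106
√(1 − cos²(π/10)) = sin(π/10) ≈ 0.309017.
ω* = 2/(1 + 0.309017) = 2/1.309017 = 1.52786.
ρ_SOR = ω* − 1 = 1.52786 − 1 = 0.52786.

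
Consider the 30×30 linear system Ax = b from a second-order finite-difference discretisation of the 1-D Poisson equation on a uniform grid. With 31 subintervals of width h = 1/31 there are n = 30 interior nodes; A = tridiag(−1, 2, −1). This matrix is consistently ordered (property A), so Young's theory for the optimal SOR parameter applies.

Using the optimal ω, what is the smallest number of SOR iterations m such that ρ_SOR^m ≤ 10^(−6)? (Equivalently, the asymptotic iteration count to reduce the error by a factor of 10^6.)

[ρ_J] n=30: ρ(B_J) = cos(π/(n+1)) = cos(π/31) = 0.9948693.
root = sin(π/31) = 0.1011683  (since 1−cos² = sin²).
ω* = 2/(1 + 0.1011683) = 2/1.1011683 = 1.8162528.
[ρ_SOR] ω* − 1 = 0.8162528.
Need (0.8162528)^m ≤ 10^(−6): m ≥ 6·ln10/|ln 0.8162528| = 13.8155/0.203031 = 68.046 ⇒ m = 69.

m = 69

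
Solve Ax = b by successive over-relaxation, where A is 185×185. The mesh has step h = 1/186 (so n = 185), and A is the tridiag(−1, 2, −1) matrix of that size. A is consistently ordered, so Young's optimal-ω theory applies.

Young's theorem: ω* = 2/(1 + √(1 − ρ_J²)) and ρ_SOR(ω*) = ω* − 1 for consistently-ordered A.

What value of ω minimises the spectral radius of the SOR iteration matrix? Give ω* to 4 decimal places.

n=185: λ(B_J) = 1 − λ(A)/2 = cos(kπ/186); k=1 gives ρ_J = 0.9999.
root = sin(π/186) = 0.01689  (since 1−cos² = sin²).
Young: ω* = 2/(1+√(1−ρ_J²)) = 2/(1+0.01689) = 2/1.01689 = 1.9668.
ρ_SOR = ω* − 1 ≈ 0.9668.

ω* = 1.9668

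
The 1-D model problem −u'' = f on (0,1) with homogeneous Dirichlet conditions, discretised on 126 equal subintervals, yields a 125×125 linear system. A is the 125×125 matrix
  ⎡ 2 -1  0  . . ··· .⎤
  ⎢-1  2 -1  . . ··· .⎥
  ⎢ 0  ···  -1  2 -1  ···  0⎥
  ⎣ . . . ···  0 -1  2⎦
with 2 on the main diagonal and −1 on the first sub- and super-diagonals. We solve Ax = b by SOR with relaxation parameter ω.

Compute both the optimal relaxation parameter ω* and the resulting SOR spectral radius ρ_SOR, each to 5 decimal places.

½·tridiag(1,0,1) at n=125: λ_k = cos(kπ/126); max |λ| at k=1 ⇒ ρ_J = cos(π/126) ≈ 0.99969.
√(1−ρ_J²) = |sin(π/126)| = 0.024931
ω* = 2/(1 + 0.024931) = 2/1.024931 = 1.95135.
and ρ(B_{ω*}) = 1.95135 − 1 = 0.95135.

ω* = 1.95135, ρ_SOR = 0.95135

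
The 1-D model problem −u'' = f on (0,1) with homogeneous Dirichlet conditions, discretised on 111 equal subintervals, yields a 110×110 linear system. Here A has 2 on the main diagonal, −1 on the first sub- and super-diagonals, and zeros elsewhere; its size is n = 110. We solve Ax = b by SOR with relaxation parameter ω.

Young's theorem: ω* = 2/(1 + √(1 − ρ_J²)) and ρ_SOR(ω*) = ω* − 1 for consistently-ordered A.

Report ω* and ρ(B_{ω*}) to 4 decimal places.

ω* = 1.9450, ρ_SOR = 0.9450

n=110: λ(B_J) = 1 − λ(A)/2 = cos(kπ/111); k=1 gives ρ_J = 0.9996.
√(1 − cos²(π/111)) = sin(π/111) ≈ 0.02830.
ω* = 2/(1+0.02830) = 1.9450
ρ_SOR = ω* − 1 ≈ 0.9450.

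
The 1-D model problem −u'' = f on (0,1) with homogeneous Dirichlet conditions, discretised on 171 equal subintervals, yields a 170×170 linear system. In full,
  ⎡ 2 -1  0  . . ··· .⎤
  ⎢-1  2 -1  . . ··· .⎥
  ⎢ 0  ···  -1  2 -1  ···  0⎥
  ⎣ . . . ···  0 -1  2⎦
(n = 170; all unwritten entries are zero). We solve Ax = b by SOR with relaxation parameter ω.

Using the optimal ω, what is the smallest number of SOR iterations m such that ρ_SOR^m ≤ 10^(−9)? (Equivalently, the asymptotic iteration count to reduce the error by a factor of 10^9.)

With n=170, ρ(Jacobi) = cos(π/171) = 0.9998312.
1 − cos²(π/171) = sin²(π/171) ⇒ √(1−ρ_J²) = sin(π/171) = 0.0183709.
Young: ω* = 2/(1+√(1−ρ_J²)) = 2/(1+0.0183709) = 2/1.0183709 = 1.9639210.
ρ(B_{ω*}) = ω*−1 = 0.9639210
Need (0.9639210)^m ≤ 10^(−9): m ≥ 9·ln10/|ln 0.9639210| = 20.7233/0.0367459 = 563.962 ⇒ m = 564.

m = 564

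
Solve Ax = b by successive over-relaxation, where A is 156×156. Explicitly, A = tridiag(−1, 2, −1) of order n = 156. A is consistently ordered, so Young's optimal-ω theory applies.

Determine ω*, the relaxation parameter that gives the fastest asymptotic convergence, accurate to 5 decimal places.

ω* = 1.96077

n=156: λ(B_J) = 1 − λ(A)/2 = cos(kπ/157); k=1 gives ρ_J = 0.99980.
√(1−ρ_J²) = |sin(π/157)| = 0.020009
So ω* = 2/1.020009 = 1.96077 (Young).
ρ_SOR = ω* − 1 ≈ 0.96077.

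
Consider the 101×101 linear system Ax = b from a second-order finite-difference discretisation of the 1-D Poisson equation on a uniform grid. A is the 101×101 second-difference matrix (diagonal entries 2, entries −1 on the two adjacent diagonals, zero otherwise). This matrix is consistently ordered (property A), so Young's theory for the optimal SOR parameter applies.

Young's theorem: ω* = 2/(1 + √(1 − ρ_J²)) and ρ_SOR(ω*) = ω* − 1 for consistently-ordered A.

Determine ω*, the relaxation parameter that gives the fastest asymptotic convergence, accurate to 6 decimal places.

B_J for the 101×101 system has eigenvalues cos(kπ/102); ρ_J = cos(π/102) = 0.999526.
root = sin(π/102) = 0.0307951  (since 1−cos² = sin²).
ω* = 2 / (1 + 0.0307951) = 2 / 1.0307951 ≈ 1.940250.
ρ_SOR = ω* − 1 = 1.940250 − 1 = 0.940250.

ω* = 1.940250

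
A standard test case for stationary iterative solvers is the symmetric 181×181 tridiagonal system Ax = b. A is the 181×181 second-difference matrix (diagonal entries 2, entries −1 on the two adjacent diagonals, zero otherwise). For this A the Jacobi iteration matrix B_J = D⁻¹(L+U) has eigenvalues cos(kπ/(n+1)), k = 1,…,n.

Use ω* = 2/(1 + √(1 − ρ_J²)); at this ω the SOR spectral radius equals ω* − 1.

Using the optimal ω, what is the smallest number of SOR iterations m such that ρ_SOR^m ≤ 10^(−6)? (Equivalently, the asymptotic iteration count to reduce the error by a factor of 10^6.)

n=181: λ(B_J) = 1 − λ(A)/2 = cos(kπ/182); k=1 gives ρ_J = 0.9998510.
root = sin(π/182) = 0.0172606  (since 1−cos² = sin²).
[ω*] 2 ÷ (1 + 0.0172606) = 2 ÷ 1.0172606 = 1.9660645.
[ρ_SOR] ω* − 1 = 0.9660645.
ρ_SOR^m ≤ 10^(−6) ⇔ m ≥ 6·ln10/(−ln 0.9660645) = 13.8155/0.0345247 = 400.163; m = ⌈400.163⌉ = 401.

m = 401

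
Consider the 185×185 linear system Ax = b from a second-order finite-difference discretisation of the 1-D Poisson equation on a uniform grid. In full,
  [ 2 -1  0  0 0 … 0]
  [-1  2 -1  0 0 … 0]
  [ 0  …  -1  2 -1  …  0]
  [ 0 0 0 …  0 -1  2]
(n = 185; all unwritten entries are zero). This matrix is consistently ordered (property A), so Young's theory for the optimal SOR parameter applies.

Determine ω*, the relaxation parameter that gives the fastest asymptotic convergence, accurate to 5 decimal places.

ω* = 1.96678

[ρ_J] n=185: ρ(B_J) = cos(π/(n+1)) = cos(π/186) = 0.99986.
√(1−ρ_J²) simplifies to sin(π/186) = 0.016889.
ω* = 2 / (1 + 0.016889) = 2 / 1.016889 ≈ 1.96678.
[ρ_SOR] ω* − 1 = 0.96678.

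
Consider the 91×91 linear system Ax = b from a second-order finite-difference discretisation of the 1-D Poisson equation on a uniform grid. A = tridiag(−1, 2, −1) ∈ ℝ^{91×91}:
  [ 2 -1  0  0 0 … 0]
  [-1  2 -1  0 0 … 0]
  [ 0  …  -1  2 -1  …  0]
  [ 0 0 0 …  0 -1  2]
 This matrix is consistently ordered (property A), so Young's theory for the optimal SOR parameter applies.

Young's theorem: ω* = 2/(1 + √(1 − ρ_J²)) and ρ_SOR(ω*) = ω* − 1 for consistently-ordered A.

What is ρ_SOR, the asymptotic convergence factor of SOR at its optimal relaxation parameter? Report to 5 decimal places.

[ρ_J] n=91: ρ(B_J) = cos(π/(n+1)) = cos(π/92) = 0.99942.
root = sin(π/92) = 0.034141  (since 1−cos² = sin²).
[ω*] 2 ÷ (1 + 0.034141) = 2 ÷ 1.034141 = 1.93397.
ρ_SOR = ω* − 1 ≈ 0.93397.

ρ_SOR = 0.93397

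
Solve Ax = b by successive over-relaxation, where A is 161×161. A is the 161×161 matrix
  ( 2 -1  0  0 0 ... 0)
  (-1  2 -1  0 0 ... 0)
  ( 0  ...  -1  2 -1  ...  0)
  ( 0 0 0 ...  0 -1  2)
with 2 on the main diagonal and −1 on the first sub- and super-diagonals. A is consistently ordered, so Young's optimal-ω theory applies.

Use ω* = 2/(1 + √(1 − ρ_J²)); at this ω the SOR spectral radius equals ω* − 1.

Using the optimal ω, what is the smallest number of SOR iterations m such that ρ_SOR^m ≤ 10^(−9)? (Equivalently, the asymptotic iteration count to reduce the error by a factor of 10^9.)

m = 535

½·tridiag(1,0,1) at n=161: λ_k = cos(kπ/162); max |λ| at k=1 ⇒ ρ_J = cos(π/162) ≈ 0.9998120.
root = sin(π/162) = 0.0193913  (since 1−cos² = sin²).
Young: ω* = 2/(1+√(1−ρ_J²)) = 2/(1+0.0193913) = 2/1.0193913 = 1.9619551.
[ρ_SOR] ω* − 1 = 0.9619551.
m ≥ 9·ln10 / (−ln 0.9619551) = 534.278; smallest integer m = 535.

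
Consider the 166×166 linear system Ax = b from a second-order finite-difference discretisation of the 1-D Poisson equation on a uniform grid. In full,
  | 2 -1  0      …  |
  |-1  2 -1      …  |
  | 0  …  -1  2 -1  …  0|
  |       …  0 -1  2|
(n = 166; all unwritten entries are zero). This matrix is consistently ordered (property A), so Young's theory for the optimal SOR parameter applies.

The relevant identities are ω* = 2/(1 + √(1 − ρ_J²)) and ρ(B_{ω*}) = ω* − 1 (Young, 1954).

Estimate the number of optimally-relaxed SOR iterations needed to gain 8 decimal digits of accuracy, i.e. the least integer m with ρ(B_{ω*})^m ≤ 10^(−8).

m = 490

[ρ_J] n=166: ρ(B_J) = cos(π/(n+1)) = cos(π/167) = 0.9998231.
√(1 − cos²(π/167)) = sin(π/167) ≈ 0.0188108.
[ω*] 2 ÷ (1 + 0.0188108) = 2 ÷ 1.0188108 = 1.9630730.
At ω = 1.9630730 every |λ(B_ω)| = ω−1, so ρ_SOR = 0.9630730.
Need (0.9630730)^m ≤ 10^(−8): m ≥ 8·ln10/|ln 0.9630730| = 18.4207/0.0376261 = 489.572 ⇒ m = 490.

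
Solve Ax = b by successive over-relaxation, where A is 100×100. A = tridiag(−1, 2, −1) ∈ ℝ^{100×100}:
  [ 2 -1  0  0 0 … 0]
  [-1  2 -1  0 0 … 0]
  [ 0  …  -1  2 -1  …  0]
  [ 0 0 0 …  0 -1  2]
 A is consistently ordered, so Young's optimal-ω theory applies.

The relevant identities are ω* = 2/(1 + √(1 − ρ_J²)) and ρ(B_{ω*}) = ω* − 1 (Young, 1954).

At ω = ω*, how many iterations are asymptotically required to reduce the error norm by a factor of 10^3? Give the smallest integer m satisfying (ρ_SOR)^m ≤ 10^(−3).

m = 112

[ρ_J] n=100: ρ(B_J) = cos(π/(n+1)) = cos(π/101) = 0.9995163.
1 − cos²(π/101) = sin²(π/101) ⇒ √(1−ρ_J²) = sin(π/101) = 0.0310999.
Then 2/(1+√(1−ρ_J²)) = 2/(1+0.0310999); ω* = 2/1.0310999 = 1.9396763.
Hence ρ(B_{ω*}) = 1.9396763 − 1 = 0.9396763.
For 3 digits: m = 3·ln10 / (−ln 0.9396763) = 6.90776/0.0622198 = 111.022; round up → m = 112.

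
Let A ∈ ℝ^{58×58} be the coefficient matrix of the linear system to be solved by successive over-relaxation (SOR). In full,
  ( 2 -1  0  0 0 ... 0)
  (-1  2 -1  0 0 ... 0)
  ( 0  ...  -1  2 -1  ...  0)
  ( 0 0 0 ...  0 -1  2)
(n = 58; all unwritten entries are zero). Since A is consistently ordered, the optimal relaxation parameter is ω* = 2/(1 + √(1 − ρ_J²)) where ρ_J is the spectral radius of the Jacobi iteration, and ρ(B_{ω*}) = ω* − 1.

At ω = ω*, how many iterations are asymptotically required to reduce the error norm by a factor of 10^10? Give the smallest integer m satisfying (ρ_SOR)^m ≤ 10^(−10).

With n=58, ρ(Jacobi) = cos(π/59) = 0.9985827.
√(1−ρ_J²) = |sin(π/59)| = 0.0532222
ω* = 2/(1+0.0532222) = 1.8989345
Hence ρ(B_{ω*}) = 1.8989345 − 1 = 0.8989345.
10·ln10 = 23.0259; −ln(0.8989345) = 0.106545; m = ⌈23.0259/0.106545⌉ = ⌈216.114⌉ = 217.

m = 217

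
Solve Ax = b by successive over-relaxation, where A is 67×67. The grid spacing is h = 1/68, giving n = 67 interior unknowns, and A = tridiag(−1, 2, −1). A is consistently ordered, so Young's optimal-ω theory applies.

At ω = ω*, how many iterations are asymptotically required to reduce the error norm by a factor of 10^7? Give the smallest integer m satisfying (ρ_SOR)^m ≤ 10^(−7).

m = 175

spectrum of D⁻¹(L+U) = {cos(kπ/68) : 1≤k≤67}; ρ_J = cos(π/68) = 0.9989330.
√(1−ρ_J²) = |sin(π/68)| = 0.0461835
Young: ω* = 2/(1+√(1−ρ_J²)) = 2/(1+0.0461835) = 2/1.0461835 = 1.9117105.
Hence ρ(B_{ω*}) = 1.9117105 − 1 = 0.9117105.
ρ_SOR^m ≤ 10^(−7) ⇔ m ≥ 7·ln10/(−ln 0.9117105) = 16.1181/0.0924328 = 174.376; m = ⌈174.376⌉ = 175.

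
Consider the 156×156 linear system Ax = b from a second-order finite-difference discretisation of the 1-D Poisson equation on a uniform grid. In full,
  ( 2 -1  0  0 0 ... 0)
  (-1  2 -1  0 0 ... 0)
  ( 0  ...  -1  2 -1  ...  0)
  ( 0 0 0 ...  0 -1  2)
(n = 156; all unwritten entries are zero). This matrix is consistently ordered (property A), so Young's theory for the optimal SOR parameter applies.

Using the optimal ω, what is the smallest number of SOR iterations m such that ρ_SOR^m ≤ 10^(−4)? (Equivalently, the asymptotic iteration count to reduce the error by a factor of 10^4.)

½·tridiag(1,0,1) at n=156: λ_k = cos(kπ/157); max |λ| at k=1 ⇒ ρ_J = cos(π/157) ≈ 0.9997998.
√(1−ρ_J²) simplifies to sin(π/157) = 0.0200088.
Young: ω* = 2/(1+√(1−ρ_J²)) = 2/(1+0.0200088) = 2/1.0200088 = 1.9607674.
At ω = 1.9607674 every |λ(B_ω)| = ω−1, so ρ_SOR = 0.9607674.
For 4 digits: m = 4·ln10 / (−ln 0.9607674) = 9.21034/0.0400229 = 230.127; round up → m = 231.

m = 231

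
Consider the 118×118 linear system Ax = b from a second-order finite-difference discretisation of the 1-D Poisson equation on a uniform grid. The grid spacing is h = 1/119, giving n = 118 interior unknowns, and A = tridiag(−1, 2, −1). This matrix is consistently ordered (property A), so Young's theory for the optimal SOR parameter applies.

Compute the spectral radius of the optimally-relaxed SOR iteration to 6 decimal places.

[ρ_J] n=118: ρ(B_J) = cos(π/(n+1)) = cos(π/119) = 0.999652.
1 − cos²(π/119) = sin²(π/119) ⇒ √(1−ρ_J²) = sin(π/119) = 0.0263969.
Then 2/(1+√(1−ρ_J²)) = 2/(1+0.0263969); ω* = 2/1.0263969 = 1.948564.
Hence ρ(B_{ω*}) = 1.948564 − 1 = 0.948564.

ρ_SOR = 0.948564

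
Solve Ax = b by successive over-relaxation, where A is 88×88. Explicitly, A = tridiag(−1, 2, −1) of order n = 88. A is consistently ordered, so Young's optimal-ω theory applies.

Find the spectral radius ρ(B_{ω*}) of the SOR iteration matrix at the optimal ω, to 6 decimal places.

ρ_SOR = 0.931823

spectrum of D⁻¹(L+U) = {cos(kπ/89) : 1≤k≤88}; ρ_J = cos(π/89) = 0.999377.
1 − cos²(π/89) = sin²(π/89) ⇒ √(1−ρ_J²) = sin(π/89) = 0.0352915.
[ω*] 2 ÷ (1 + 0.0352915) = 2 ÷ 1.0352915 = 1.931823.
ρ(B_{ω*}) = ω*−1 = 0.931823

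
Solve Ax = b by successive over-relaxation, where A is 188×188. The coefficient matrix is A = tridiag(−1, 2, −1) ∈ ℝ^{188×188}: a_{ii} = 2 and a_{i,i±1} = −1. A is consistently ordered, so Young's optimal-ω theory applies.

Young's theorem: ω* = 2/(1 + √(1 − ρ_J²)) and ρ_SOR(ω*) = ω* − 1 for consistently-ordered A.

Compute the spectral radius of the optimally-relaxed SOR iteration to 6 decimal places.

[ρ_J] n=188: ρ(B_J) = cos(π/(n+1)) = cos(π/189) = 0.999862.
√(1 − cos²(π/189)) = sin(π/189) ≈ 0.0166214.
ω* = 2 / (1 + 0.0166214) = 2 / 1.0166214 ≈ 1.967301.
and ρ(B_{ω*}) = 1.967301 − 1 = 0.967301.

ρ_SOR = 0.967301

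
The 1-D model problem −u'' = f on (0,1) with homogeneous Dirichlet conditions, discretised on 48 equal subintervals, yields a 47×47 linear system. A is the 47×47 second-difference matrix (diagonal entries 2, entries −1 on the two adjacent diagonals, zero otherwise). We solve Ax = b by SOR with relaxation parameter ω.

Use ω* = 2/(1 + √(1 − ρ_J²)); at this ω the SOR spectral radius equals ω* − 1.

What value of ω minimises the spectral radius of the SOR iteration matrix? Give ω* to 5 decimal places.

With n=47, ρ(Jacobi) = cos(π/48) = 0.99786.
√(1 − cos²(π/48)) = sin(π/48) ≈ 0.065403.
Young: ω* = 2/(1+√(1−ρ_J²)) = 2/(1+0.065403) = 2/1.065403 = 1.87722.
ρ_SOR = ω* − 1 ≈ 0.87722.

ω* = 1.87722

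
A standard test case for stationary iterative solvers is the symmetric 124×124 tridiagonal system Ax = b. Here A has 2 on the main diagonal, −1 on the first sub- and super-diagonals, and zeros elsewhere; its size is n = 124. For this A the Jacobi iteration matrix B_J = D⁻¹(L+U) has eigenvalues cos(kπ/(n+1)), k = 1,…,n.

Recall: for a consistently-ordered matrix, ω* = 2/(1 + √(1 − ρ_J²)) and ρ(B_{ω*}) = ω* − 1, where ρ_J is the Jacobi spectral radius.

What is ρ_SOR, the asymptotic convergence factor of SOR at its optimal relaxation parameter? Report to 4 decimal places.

ρ_SOR = 0.9510

spectrum of D⁻¹(L+U) = {cos(kπ/125) : 1≤k≤124}; ρ_J = cos(π/125) = 0.9997.
√(1−ρ_J²) simplifies to sin(π/125) = 0.02513.
ω* = 2/(1+0.02513) = 1.9510
ρ_SOR = ω* − 1 = 1.9510 − 1 = 0.9510.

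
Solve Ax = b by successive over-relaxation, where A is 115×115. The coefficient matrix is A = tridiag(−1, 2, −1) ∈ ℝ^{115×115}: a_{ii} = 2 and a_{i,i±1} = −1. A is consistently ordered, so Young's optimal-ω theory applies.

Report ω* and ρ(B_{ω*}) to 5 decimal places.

ω* = 1.94727, ρ_SOR = 0.94727

[ρ_J] n=115: ρ(B_J) = cos(π/(n+1)) = cos(π/116) = 0.99963.
√(1−ρ_J²) = |sin(π/116)| = 0.027079
ω* = 2/(1 + 0.027079) = 2/1.027079 = 1.94727.
and ρ(B_{ω*}) = 1.94727 − 1 = 0.94727.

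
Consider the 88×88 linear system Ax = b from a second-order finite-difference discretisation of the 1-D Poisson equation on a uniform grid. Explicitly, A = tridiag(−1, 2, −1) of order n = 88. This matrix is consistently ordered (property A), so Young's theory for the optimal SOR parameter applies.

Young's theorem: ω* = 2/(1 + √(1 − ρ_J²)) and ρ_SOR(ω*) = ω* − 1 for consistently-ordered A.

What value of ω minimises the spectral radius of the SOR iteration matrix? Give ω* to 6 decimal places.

ω* = 1.931823

With n=88, ρ(Jacobi) = cos(π/89) = 0.999377.
root = sin(π/89) = 0.0352915  (since 1−cos² = sin²).
So ω* = 2/1.0352915 = 1.931823 (Young).
[ρ_SOR] ω* − 1 = 0.931823.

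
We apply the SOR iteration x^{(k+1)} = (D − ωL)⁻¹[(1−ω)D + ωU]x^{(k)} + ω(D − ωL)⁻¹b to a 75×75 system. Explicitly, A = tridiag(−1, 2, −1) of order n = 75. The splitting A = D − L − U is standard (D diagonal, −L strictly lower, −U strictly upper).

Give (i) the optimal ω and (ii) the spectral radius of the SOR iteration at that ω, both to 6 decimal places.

ω* = 1.920630, ρ_SOR = 0.920630

With n=75, ρ(Jacobi) = cos(π/76) = 0.999146.
root = sin(π/76) = 0.0413250  (since 1−cos² = sin²).
[ω*] 2 ÷ (1 + 0.0413250) = 2 ÷ 1.0413250 = 1.920630.
ρ_SOR = ω* − 1 = 1.920630 − 1 = 0.920630.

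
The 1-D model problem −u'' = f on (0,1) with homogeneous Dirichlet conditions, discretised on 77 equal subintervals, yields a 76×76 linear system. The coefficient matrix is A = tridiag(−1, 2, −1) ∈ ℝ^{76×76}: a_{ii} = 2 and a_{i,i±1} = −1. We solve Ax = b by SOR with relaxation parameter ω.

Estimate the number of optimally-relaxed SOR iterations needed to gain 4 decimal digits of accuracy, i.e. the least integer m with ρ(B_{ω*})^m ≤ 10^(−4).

m = 113

ρ_J = max_k |cos(kπ/77)| = cos(π/77) = 0.9991678
√(1−ρ_J²) simplifies to sin(π/77) = 0.0407886.
ω* = 2/(1+0.0407886) = 1.9216198
ρ(B_{ω*}) = ω*−1 = 0.9216198
For 4 digits: m = 4·ln10 / (−ln 0.9216198) = 9.21034/0.0816225 = 112.841; round up → m = 113.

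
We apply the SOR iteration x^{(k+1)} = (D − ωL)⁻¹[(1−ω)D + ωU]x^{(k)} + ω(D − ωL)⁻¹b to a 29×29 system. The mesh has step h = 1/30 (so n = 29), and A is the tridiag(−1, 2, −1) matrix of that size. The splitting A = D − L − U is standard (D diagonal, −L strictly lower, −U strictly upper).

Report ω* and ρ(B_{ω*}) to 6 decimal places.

spectrum of D⁻¹(L+U) = {cos(kπ/30) : 1≤k≤29}; ρ_J = cos(π/30) = 0.994522.
√(1−ρ_J²) = |sin(π/30)| = 0.1045285
ω* = 2/(1+0.1045285) = 1.810727
ρ_SOR = ω* − 1 = 1.810727 − 1 = 0.810727.

ω* = 1.810727, ρ_SOR = 0.810727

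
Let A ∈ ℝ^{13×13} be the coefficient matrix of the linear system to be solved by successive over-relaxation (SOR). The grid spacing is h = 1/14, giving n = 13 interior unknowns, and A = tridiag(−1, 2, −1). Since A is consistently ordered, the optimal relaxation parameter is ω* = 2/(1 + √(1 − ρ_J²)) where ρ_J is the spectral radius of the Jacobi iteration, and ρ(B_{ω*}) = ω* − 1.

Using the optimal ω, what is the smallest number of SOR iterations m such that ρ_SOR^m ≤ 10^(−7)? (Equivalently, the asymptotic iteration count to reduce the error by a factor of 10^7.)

spectrum of D⁻¹(L+U) = {cos(kπ/14) : 1≤k≤13}; ρ_J = cos(π/14) = 0.9749279.
1 − cos²(π/14) = sin²(π/14) ⇒ √(1−ρ_J²) = sin(π/14) = 0.2225209.
So ω* = 2/1.2225209 = 1.6359639 (Young).
At ω = 1.6359639 every |λ(B_ω)| = ω−1, so ρ_SOR = 0.6359639.
7·ln10 = 16.1181; −ln(0.6359639) = 0.452613; m = ⌈16.1181/0.452613⌉ = ⌈35.611⌉ = 36.

m = 36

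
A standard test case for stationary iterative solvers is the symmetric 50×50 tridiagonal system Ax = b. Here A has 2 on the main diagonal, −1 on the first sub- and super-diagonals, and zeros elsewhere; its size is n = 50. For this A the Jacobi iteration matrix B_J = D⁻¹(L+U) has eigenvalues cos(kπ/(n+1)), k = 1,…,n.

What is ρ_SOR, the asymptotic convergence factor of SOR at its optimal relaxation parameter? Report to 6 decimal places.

n=50: λ(B_J) = 1 − λ(A)/2 = cos(kπ/51); k=1 gives ρ_J = 0.998103.
√(1−ρ_J²) = |sin(π/51)| = 0.0615609
[ω*] 2 ÷ (1 + 0.0615609) = 2 ÷ 1.0615609 = 1.884018.
Hence ρ(B_{ω*}) = 1.884018 − 1 = 0.884018.

ρ_SOR = 0.884018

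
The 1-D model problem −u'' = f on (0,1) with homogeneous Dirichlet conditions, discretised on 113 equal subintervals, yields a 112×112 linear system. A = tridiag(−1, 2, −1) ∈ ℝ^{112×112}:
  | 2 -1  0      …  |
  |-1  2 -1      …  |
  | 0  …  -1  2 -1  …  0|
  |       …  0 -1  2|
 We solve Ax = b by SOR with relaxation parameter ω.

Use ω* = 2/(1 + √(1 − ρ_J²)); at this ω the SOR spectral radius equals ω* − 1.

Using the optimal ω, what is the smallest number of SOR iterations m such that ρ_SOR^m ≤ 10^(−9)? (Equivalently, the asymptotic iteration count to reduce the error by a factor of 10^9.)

B_J for the 112×112 system has eigenvalues cos(kπ/113); ρ_J = cos(π/113) = 0.9996136.
√(1 − cos²(π/113)) = sin(π/113) ≈ 0.0277981.
So ω* = 2/1.0277981 = 1.9459075 (Young).
ρ_SOR = ω* − 1 ≈ 0.9459075.
For 9 digits: m = 9·ln10 / (−ln 0.9459075) = 20.7233/0.0556105 = 372.651; round up → m = 373.

m = 373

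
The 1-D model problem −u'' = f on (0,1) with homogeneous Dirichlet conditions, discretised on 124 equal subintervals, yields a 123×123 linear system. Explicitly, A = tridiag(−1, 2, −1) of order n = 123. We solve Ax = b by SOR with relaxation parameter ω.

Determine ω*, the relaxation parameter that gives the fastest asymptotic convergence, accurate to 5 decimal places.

½·tridiag(1,0,1) at n=123: λ_k = cos(kπ/124); max |λ| at k=1 ⇒ ρ_J = cos(π/124) ≈ 0.99968.
√(1−ρ_J²) = |sin(π/124)| = 0.025333
So ω* = 2/1.025333 = 1.95059 (Young).
[ρ_SOR] ω* − 1 = 0.95059.

ω* = 1.95059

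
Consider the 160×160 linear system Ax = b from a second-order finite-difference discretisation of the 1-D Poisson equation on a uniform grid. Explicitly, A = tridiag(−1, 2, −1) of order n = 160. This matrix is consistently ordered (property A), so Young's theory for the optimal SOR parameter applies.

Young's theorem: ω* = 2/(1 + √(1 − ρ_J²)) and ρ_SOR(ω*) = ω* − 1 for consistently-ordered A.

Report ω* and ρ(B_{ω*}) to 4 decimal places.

[ρ_J] n=160: ρ(B_J) = cos(π/(n+1)) = cos(π/161) = 0.9998.
root = sin(π/161) = 0.01951  (since 1−cos² = sin²).
So ω* = 2/1.01951 = 1.9617 (Young).
Hence ρ(B_{ω*}) = 1.9617 − 1 = 0.9617.

ω* = 1.9617, ρ_SOR = 0.9617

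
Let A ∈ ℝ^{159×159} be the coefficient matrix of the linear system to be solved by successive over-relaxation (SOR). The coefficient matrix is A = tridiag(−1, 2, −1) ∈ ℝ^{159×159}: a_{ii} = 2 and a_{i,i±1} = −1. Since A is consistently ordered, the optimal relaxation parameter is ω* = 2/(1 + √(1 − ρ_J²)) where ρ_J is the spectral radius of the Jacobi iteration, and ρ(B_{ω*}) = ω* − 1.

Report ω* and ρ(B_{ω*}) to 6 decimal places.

ω* = 1.961489, ρ_SOR = 0.961489

spectrum of D⁻¹(L+U) = {cos(kπ/160) : 1≤k≤159}; ρ_J = cos(π/160) = 0.999807.
1 − cos²(π/160) = sin²(π/160) ⇒ √(1−ρ_J²) = sin(π/160) = 0.0196337.
ω* = 2 / (1 + 0.0196337) = 2 / 1.0196337 ≈ 1.961489.
At ω = 1.961489 every |λ(B_ω)| = ω−1, so ρ_SOR = 0.961489.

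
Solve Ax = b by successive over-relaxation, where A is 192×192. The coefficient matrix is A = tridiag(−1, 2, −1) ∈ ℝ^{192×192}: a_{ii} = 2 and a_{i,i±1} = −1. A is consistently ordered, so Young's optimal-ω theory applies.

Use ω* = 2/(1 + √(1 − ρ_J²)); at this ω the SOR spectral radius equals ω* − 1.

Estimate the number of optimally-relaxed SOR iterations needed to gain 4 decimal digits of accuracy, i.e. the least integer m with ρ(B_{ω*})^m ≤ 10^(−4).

[ρ_J] n=192: ρ(B_J) = cos(π/(n+1)) = cos(π/193) = 0.9998675.
1 − cos²(π/193) = sin²(π/193) ⇒ √(1−ρ_J²) = sin(π/193) = 0.0162770.
[ω*] 2 ÷ (1 + 0.0162770) = 2 ÷ 1.0162770 = 1.9679674.
At ω = 1.9679674 every |λ(B_ω)| = ω−1, so ρ_SOR = 0.9679674.
For 4 digits: m = 4·ln10 / (−ln 0.9679674) = 9.21034/0.0325569 = 282.900; round up → m = 283.

m = 283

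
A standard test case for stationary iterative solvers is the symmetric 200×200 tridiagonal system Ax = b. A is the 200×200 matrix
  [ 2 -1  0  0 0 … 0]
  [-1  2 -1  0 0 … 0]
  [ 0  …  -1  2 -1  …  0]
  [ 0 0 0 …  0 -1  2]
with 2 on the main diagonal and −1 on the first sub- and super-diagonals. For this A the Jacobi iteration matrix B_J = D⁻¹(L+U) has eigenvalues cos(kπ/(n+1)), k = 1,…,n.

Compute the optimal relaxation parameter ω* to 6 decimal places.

ω* = 1.969223

ρ_J = max_k |cos(kπ/201)| = cos(π/201) = 0.999878
root = sin(π/201) = 0.0156292  (since 1−cos² = sin²).
[ω*] 2 ÷ (1 + 0.0156292) = 2 ÷ 1.0156292 = 1.969223.
[ρ_SOR] ω* − 1 = 0.969223.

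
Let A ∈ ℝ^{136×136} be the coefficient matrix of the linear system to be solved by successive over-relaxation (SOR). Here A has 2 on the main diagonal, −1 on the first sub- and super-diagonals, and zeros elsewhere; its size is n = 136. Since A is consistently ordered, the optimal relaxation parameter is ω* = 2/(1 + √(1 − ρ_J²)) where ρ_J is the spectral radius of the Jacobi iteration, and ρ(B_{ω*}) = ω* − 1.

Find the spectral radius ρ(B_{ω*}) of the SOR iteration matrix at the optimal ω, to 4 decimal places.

n=136: λ(B_J) = 1 − λ(A)/2 = cos(kπ/137); k=1 gives ρ_J = 0.9997.
√(1 − cos²(π/137)) = sin(π/137) ≈ 0.02293.
ω* = 2/(1 + 0.02293) = 2/1.02293 = 1.9552.
ρ_SOR = ω* − 1 ≈ 0.9552.

ρ_SOR = 0.9552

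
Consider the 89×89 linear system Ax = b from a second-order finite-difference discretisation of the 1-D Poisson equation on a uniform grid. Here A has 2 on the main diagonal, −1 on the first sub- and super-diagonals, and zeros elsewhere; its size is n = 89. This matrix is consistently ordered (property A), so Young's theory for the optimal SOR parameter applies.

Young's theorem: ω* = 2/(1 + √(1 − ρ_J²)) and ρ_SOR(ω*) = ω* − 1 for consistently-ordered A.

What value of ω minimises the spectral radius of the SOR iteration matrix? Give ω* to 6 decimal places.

ω* = 1.932555

With n=89, ρ(Jacobi) = cos(π/90) = 0.999391.
√(1−ρ_J²) simplifies to sin(π/90) = 0.0348995.
ω* = 2/(1+0.0348995) = 1.932555
ρ(B_{ω*}) = ω*−1 = 0.932555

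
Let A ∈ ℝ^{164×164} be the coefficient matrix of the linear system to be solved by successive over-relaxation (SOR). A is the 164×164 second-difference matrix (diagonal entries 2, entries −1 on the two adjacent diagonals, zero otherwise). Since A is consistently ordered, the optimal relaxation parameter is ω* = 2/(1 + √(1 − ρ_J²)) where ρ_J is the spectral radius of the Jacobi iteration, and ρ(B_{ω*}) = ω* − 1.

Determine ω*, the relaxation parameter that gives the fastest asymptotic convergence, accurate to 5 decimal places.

ω* = 1.96263

With n=164, ρ(Jacobi) = cos(π/165) = 0.99982.
1 − cos²(π/165) = sin²(π/165) ⇒ √(1−ρ_J²) = sin(π/165) = 0.019039.
Then 2/(1+√(1−ρ_J²)) = 2/(1+0.019039); ω* = 2/1.019039 = 1.96263.
ρ(B_{ω*}) = ω*−1 = 0.96263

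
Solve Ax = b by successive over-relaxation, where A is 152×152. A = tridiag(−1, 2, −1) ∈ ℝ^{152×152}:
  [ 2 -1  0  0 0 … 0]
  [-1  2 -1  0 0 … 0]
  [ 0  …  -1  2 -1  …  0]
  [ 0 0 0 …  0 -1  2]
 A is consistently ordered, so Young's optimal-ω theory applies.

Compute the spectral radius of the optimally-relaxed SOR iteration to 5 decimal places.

ρ_SOR = 0.95976

ρ_J = max_k |cos(kπ/153)| = cos(π/153) = 0.99979
1 − cos²(π/153) = sin²(π/153) ⇒ √(1−ρ_J²) = sin(π/153) = 0.020532.
ω* = 2 / (1 + 0.020532) = 2 / 1.020532 ≈ 1.95976.
ρ(B_{ω*}) = ω*−1 = 0.95976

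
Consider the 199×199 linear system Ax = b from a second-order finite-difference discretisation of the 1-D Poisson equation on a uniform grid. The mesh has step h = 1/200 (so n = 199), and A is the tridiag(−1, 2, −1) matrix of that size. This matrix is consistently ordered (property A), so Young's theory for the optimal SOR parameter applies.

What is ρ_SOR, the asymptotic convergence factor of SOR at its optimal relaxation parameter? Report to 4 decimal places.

[ρ_J] n=199: ρ(B_J) = cos(π/(n+1)) = cos(π/200) = 0.9999.
1 − cos²(π/200) = sin²(π/200) ⇒ √(1−ρ_J²) = sin(π/200) = 0.01571.
Young: ω* = 2/(1+√(1−ρ_J²)) = 2/(1+0.01571) = 2/1.01571 = 1.9691.
ρ_SOR = ω* − 1 ≈ 0.9691.

ρ_SOR = 0.9691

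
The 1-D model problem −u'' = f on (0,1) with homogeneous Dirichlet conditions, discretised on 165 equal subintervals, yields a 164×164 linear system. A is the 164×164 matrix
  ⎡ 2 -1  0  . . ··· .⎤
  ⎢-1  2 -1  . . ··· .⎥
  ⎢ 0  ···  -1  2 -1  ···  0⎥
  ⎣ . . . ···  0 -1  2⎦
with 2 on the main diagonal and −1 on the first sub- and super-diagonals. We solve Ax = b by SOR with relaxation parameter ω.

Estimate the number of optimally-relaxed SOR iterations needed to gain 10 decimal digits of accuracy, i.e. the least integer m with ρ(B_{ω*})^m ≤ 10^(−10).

m = 605

ρ_J = max_k |cos(kπ/165)| = cos(π/165) = 0.9998187
√(1−ρ_J²) simplifies to sin(π/165) = 0.0190388.
So ω* = 2/1.0190388 = 1.9626338 (Young).
ρ_SOR = ω* − 1 ≈ 0.9626338.
(0.9626338)^m ≤ 10^{−10}  ⇒  m·ln(0.9626338) ≤ −10·ln10  ⇒  m ≥ 604.637  ⇒  m = 605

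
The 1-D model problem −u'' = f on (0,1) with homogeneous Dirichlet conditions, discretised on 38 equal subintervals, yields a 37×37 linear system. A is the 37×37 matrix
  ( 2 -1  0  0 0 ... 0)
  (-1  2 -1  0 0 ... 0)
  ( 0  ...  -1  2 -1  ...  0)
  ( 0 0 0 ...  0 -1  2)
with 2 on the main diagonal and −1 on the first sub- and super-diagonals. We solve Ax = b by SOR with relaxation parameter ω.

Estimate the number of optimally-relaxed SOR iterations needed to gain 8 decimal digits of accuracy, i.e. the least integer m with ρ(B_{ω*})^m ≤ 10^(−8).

m = 112

With n=37, ρ(Jacobi) = cos(π/38) = 0.9965845.
√(1−ρ_J²) simplifies to sin(π/38) = 0.0825793.
So ω* = 2/1.0825793 = 1.8474397 (Young).
ρ(B_{ω*}) = ω*−1 = 0.8474397
(0.8474397)^m ≤ 10^{−8}  ⇒  m·ln(0.8474397) ≤ −8·ln10  ⇒  m ≥ 111.279  ⇒  m = 112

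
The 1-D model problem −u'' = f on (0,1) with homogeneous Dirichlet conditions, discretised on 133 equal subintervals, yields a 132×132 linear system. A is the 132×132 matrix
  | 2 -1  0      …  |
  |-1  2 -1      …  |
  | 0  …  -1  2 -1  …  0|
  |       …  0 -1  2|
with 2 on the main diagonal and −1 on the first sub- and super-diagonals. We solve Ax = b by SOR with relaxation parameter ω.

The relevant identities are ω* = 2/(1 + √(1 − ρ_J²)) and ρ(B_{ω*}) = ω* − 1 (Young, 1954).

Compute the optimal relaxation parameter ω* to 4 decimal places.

With n=132, ρ(Jacobi) = cos(π/133) = 0.9997.
√(1 − cos²(π/133)) = sin(π/133) ≈ 0.02362.
[ω*] 2 ÷ (1 + 0.02362) = 2 ÷ 1.02362 = 1.9539.
At ω = 1.9539 every |λ(B_ω)| = ω−1, so ρ_SOR = 0.9539.

ω* = 1.9539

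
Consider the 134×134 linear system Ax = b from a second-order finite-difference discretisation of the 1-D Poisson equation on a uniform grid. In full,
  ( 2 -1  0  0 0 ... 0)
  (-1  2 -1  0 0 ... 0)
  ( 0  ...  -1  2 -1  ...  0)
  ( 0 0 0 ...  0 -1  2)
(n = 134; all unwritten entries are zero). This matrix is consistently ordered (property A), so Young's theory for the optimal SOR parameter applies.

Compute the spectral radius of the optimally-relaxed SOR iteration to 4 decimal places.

ρ_SOR = 0.9545

spectrum of D⁻¹(L+U) = {cos(kπ/135) : 1≤k≤134}; ρ_J = cos(π/135) = 0.9997.
1 − cos²(π/135) = sin²(π/135) ⇒ √(1−ρ_J²) = sin(π/135) = 0.02327.
ω* = 2/(1 + 0.02327) = 2/1.02327 = 1.9545.
At ω = 1.9545 every |λ(B_ω)| = ω−1, so ρ_SOR = 0.9545.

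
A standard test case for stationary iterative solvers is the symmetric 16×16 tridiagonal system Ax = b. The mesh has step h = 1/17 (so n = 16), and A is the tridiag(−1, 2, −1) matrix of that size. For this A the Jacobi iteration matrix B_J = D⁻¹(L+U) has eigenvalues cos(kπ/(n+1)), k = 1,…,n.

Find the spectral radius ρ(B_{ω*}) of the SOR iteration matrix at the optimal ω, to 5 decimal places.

With n=16, ρ(Jacobi) = cos(π/17) = 0.98297.
√(1−ρ_J²) simplifies to sin(π/17) = 0.183750.
ω* = 2/(1+0.183750) = 1.68955
[ρ_SOR] ω* − 1 = 0.68955.

ρ_SOR = 0.68955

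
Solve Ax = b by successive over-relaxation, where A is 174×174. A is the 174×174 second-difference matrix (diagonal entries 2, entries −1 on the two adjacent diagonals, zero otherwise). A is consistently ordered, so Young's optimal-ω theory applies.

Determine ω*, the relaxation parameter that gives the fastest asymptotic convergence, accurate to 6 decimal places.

ρ_J = max_k |cos(kπ/175)| = cos(π/175) = 0.999839
√(1 − cos²(π/175)) = sin(π/175) ≈ 0.0179510.
ω* = 2 / (1 + 0.0179510) = 2 / 1.0179510 ≈ 1.964731.
Hence ρ(B_{ω*}) = 1.964731 − 1 = 0.964731.

ω* = 1.964731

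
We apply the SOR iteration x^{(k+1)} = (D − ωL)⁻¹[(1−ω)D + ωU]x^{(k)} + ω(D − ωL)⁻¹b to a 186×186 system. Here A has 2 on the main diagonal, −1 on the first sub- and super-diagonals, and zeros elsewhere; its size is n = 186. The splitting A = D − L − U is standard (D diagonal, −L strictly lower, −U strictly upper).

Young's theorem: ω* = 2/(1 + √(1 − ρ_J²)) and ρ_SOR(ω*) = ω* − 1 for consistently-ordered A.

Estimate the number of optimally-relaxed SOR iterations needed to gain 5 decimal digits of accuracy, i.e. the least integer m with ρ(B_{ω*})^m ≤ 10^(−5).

m = 343

B_J for the 186×186 system has eigenvalues cos(kπ/187); ρ_J = cos(π/187) = 0.9998589.
√(1−ρ_J²) simplifies to sin(π/187) = 0.0167992.
Then 2/(1+√(1−ρ_J²)) = 2/(1+0.0167992); ω* = 2/1.0167992 = 1.9669567.
ρ_SOR = ω* − 1 ≈ 0.9669567.
m ≥ 5·ln10 / (−ln 0.9669567) = 342.630; smallest integer m = 343.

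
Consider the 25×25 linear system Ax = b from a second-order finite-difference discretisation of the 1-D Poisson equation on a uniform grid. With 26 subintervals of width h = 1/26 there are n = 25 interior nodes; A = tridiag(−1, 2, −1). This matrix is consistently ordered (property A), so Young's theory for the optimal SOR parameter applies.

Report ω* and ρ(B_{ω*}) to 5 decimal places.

ω* = 1.78486, ρ_SOR = 0.78486

ρ_J = max_k |cos(kπ/26)| = cos(π/26) = 0.99271
√(1−ρ_J²) simplifies to sin(π/26) = 0.120537.
ω* = 2/(1 + 0.120537) = 2/1.120537 = 1.78486.
ρ(B_{ω*}) = ω*−1 = 0.78486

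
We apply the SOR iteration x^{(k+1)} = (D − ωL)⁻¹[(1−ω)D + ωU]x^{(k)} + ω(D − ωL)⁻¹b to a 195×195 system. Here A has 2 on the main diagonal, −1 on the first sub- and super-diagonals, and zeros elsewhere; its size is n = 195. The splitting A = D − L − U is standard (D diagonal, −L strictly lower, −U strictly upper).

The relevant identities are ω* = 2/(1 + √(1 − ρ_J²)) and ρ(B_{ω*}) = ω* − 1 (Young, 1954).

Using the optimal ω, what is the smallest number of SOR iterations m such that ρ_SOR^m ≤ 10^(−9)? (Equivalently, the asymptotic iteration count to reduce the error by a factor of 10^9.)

n=195: λ(B_J) = 1 − λ(A)/2 = cos(kπ/196); k=1 gives ρ_J = 0.9998715.
root = sin(π/196) = 0.0160278  (since 1−cos² = sin²).
ω* = 2 / (1 + 0.0160278) = 2 / 1.0160278 ≈ 1.9684501.
ρ_SOR = ω* − 1 ≈ 0.9684501.
9·ln10 = 20.7233; −ln(0.9684501) = 0.0320583; m = ⌈20.7233/0.0320583⌉ = ⌈646.425⌉ = 647.

m = 647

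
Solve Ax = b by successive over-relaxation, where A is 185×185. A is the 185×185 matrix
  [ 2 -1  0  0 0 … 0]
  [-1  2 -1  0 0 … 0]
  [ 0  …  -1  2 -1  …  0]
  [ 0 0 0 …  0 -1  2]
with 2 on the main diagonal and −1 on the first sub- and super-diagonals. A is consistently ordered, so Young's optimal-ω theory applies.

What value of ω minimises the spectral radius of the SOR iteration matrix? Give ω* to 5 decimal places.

ω* = 1.96678

½·tridiag(1,0,1) at n=185: λ_k = cos(kπ/186); max |λ| at k=1 ⇒ ρ_J = cos(π/186) ≈ 0.99986.
√(1 − cos²(π/186)) = sin(π/186) ≈ 0.016889.
Young: ω* = 2/(1+√(1−ρ_J²)) = 2/(1+0.016889) = 2/1.016889 = 1.96678.
ρ_SOR = ω* − 1 = 1.96678 − 1 = 0.96678.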